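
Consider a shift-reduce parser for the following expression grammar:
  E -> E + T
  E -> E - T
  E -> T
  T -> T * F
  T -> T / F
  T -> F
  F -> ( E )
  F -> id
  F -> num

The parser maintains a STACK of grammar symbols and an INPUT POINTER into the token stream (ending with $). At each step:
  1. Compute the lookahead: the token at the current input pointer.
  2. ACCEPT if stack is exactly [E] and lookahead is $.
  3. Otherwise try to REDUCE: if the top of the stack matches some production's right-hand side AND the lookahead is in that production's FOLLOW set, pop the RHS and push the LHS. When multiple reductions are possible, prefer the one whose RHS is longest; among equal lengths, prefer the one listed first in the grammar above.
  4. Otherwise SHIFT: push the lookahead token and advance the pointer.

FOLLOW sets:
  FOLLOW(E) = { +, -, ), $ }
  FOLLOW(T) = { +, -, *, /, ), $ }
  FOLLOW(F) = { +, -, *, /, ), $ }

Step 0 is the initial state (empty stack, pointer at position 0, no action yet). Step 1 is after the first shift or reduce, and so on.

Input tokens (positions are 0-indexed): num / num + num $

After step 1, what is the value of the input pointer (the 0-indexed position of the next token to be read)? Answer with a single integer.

Step 1: shift num. Stack=[num] ptr=1 lookahead=/ remaining=[/ num + num $]

Answer: 1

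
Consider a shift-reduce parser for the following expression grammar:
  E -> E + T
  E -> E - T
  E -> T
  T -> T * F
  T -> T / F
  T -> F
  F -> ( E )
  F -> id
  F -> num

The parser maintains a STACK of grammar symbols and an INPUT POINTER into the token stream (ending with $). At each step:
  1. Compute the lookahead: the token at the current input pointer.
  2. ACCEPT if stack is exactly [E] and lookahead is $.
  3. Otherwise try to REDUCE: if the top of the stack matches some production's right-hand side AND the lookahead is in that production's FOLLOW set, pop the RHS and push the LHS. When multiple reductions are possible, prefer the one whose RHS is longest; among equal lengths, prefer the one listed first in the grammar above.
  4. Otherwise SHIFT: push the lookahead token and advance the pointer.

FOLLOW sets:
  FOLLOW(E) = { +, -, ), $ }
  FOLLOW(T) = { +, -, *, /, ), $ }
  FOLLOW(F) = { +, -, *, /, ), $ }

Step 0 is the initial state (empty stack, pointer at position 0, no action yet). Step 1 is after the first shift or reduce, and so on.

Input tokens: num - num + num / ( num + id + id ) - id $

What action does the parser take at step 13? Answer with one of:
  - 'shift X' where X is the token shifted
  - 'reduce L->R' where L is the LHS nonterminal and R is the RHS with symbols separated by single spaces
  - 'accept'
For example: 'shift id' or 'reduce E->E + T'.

Step 1: shift num. Stack=[num] ptr=1 lookahead=- remaining=[- num + num / ( num + id + id ) - id $]
Step 2: reduce F->num. Stack=[F] ptr=1 lookahead=- remaining=[- num + num / ( num + id + id ) - id $]
Step 3: reduce T->F. Stack=[T] ptr=1 lookahead=- remaining=[- num + num / ( num + id + id ) - id $]
Step 4: reduce E->T. Stack=[E] ptr=1 lookahead=- remaining=[- num + num / ( num + id + id ) - id $]
Step 5: shift -. Stack=[E -] ptr=2 lookahead=num remaining=[num + num / ( num + id + id ) - id $]
Step 6: shift num. Stack=[E - num] ptr=3 lookahead=+ remaining=[+ num / ( num + id + id ) - id $]
Step 7: reduce F->num. Stack=[E - F] ptr=3 lookahead=+ remaining=[+ num / ( num + id + id ) - id $]
Step 8: reduce T->F. Stack=[E - T] ptr=3 lookahead=+ remaining=[+ num / ( num + id + id ) - id $]
Step 9: reduce E->E - T. Stack=[E] ptr=3 lookahead=+ remaining=[+ num / ( num + id + id ) - id $]
Step 10: shift +. Stack=[E +] ptr=4 lookahead=num remaining=[num / ( num + id + id ) - id $]
Step 11: shift num. Stack=[E + num] ptr=5 lookahead=/ remaining=[/ ( num + id + id ) - id $]
Step 12: reduce F->num. Stack=[E + F] ptr=5 lookahead=/ remaining=[/ ( num + id + id ) - id $]
Step 13: reduce T->F. Stack=[E + T] ptr=5 lookahead=/ remaining=[/ ( num + id + id ) - id $]

Answer: reduce T->F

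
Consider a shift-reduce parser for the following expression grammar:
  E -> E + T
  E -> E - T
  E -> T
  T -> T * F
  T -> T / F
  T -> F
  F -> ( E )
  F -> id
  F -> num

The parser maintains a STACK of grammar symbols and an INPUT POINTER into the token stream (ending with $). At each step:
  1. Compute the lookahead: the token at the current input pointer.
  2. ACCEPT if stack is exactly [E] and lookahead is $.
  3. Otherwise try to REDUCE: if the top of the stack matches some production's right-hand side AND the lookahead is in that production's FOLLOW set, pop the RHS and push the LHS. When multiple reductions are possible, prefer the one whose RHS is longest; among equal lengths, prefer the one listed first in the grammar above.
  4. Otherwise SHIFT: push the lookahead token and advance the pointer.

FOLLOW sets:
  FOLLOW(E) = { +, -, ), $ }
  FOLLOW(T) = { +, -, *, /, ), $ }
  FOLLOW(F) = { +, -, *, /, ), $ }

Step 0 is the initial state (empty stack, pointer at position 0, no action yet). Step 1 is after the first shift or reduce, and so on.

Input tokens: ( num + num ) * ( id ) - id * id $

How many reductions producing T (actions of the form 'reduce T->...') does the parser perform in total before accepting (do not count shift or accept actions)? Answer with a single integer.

Step 1: shift (. Stack=[(] ptr=1 lookahead=num remaining=[num + num ) * ( id ) - id * id $]
Step 2: shift num. Stack=[( num] ptr=2 lookahead=+ remaining=[+ num ) * ( id ) - id * id $]
Step 3: reduce F->num. Stack=[( F] ptr=2 lookahead=+ remaining=[+ num ) * ( id ) - id * id $]
Step 4: reduce T->F. Stack=[( T] ptr=2 lookahead=+ remaining=[+ num ) * ( id ) - id * id $]
Step 5: reduce E->T. Stack=[( E] ptr=2 lookahead=+ remaining=[+ num ) * ( id ) - id * id $]
Step 6: shift +. Stack=[( E +] ptr=3 lookahead=num remaining=[num ) * ( id ) - id * id $]
Step 7: shift num. Stack=[( E + num] ptr=4 lookahead=) remaining=[) * ( id ) - id * id $]
Step 8: reduce F->num. Stack=[( E + F] ptr=4 lookahead=) remaining=[) * ( id ) - id * id $]
Step 9: reduce T->F. Stack=[( E + T] ptr=4 lookahead=) remaining=[) * ( id ) - id * id $]
Step 10: reduce E->E + T. Stack=[( E] ptr=4 lookahead=) remaining=[) * ( id ) - id * id $]
Step 11: shift ). Stack=[( E )] ptr=5 lookahead=* remaining=[* ( id ) - id * id $]
Step 12: reduce F->( E ). Stack=[F] ptr=5 lookahead=* remaining=[* ( id ) - id * id $]
Step 13: reduce T->F. Stack=[T] ptr=5 lookahead=* remaining=[* ( id ) - id * id $]
Step 14: shift *. Stack=[T *] ptr=6 lookahead=( remaining=[( id ) - id * id $]
Step 15: shift (. Stack=[T * (] ptr=7 lookahead=id remaining=[id ) - id * id $]
Step 16: shift id. Stack=[T * ( id] ptr=8 lookahead=) remaining=[) - id * id $]
Step 17: reduce F->id. Stack=[T * ( F] ptr=8 lookahead=) remaining=[) - id * id $]
Step 18: reduce T->F. Stack=[T * ( T] ptr=8 lookahead=) remaining=[) - id * id $]
Step 19: reduce E->T. Stack=[T * ( E] ptr=8 lookahead=) remaining=[) - id * id $]
Step 20: shift ). Stack=[T * ( E )] ptr=9 lookahead=- remaining=[- id * id $]
Step 21: reduce F->( E ). Stack=[T * F] ptr=9 lookahead=- remaining=[- id * id $]
Step 22: reduce T->T * F. Stack=[T] ptr=9 lookahead=- remaining=[- id * id $]
Step 23: reduce E->T. Stack=[E] ptr=9 lookahead=- remaining=[- id * id $]
Step 24: shift -. Stack=[E -] ptr=10 lookahead=id remaining=[id * id $]
Step 25: shift id. Stack=[E - id] ptr=11 lookahead=* remaining=[* id $]
Step 26: reduce F->id. Stack=[E - F] ptr=11 lookahead=* remaining=[* id $]
Step 27: reduce T->F. Stack=[E - T] ptr=11 lookahead=* remaining=[* id $]
Step 28: shift *. Stack=[E - T *] ptr=12 lookahead=id remaining=[id $]
Step 29: shift id. Stack=[E - T * id] ptr=13 lookahead=$ remaining=[$]
Step 30: reduce F->id. Stack=[E - T * F] ptr=13 lookahead=$ remaining=[$]
Step 31: reduce T->T * F. Stack=[E - T] ptr=13 lookahead=$ remaining=[$]
Step 32: reduce E->E - T. Stack=[E] ptr=13 lookahead=$ remaining=[$]
Step 33: accept. Stack=[E] ptr=13 lookahead=$ remaining=[$]

Answer: 7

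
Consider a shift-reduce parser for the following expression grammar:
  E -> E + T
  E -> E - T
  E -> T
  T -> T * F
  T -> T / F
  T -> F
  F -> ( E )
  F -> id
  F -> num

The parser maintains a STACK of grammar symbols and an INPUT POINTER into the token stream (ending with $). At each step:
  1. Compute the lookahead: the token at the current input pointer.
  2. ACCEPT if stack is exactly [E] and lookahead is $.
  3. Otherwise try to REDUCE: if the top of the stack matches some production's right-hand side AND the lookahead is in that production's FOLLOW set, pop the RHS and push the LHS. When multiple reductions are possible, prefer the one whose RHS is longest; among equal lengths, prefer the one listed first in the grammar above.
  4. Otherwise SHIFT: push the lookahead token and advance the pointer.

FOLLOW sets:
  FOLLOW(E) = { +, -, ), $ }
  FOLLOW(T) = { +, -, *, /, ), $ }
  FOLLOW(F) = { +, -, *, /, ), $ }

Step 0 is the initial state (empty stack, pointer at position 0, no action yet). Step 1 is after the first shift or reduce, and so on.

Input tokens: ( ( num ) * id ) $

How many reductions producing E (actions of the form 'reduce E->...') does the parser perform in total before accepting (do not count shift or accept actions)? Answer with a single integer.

Step 1: shift (. Stack=[(] ptr=1 lookahead=( remaining=[( num ) * id ) $]
Step 2: shift (. Stack=[( (] ptr=2 lookahead=num remaining=[num ) * id ) $]
Step 3: shift num. Stack=[( ( num] ptr=3 lookahead=) remaining=[) * id ) $]
Step 4: reduce F->num. Stack=[( ( F] ptr=3 lookahead=) remaining=[) * id ) $]
Step 5: reduce T->F. Stack=[( ( T] ptr=3 lookahead=) remaining=[) * id ) $]
Step 6: reduce E->T. Stack=[( ( E] ptr=3 lookahead=) remaining=[) * id ) $]
Step 7: shift ). Stack=[( ( E )] ptr=4 lookahead=* remaining=[* id ) $]
Step 8: reduce F->( E ). Stack=[( F] ptr=4 lookahead=* remaining=[* id ) $]
Step 9: reduce T->F. Stack=[( T] ptr=4 lookahead=* remaining=[* id ) $]
Step 10: shift *. Stack=[( T *] ptr=5 lookahead=id remaining=[id ) $]
Step 11: shift id. Stack=[( T * id] ptr=6 lookahead=) remaining=[) $]
Step 12: reduce F->id. Stack=[( T * F] ptr=6 lookahead=) remaining=[) $]
Step 13: reduce T->T * F. Stack=[( T] ptr=6 lookahead=) remaining=[) $]
Step 14: reduce E->T. Stack=[( E] ptr=6 lookahead=) remaining=[) $]
Step 15: shift ). Stack=[( E )] ptr=7 lookahead=$ remaining=[$]
Step 16: reduce F->( E ). Stack=[F] ptr=7 lookahead=$ remaining=[$]
Step 17: reduce T->F. Stack=[T] ptr=7 lookahead=$ remaining=[$]
Step 18: reduce E->T. Stack=[E] ptr=7 lookahead=$ remaining=[$]
Step 19: accept. Stack=[E] ptr=7 lookahead=$ remaining=[$]

Answer: 3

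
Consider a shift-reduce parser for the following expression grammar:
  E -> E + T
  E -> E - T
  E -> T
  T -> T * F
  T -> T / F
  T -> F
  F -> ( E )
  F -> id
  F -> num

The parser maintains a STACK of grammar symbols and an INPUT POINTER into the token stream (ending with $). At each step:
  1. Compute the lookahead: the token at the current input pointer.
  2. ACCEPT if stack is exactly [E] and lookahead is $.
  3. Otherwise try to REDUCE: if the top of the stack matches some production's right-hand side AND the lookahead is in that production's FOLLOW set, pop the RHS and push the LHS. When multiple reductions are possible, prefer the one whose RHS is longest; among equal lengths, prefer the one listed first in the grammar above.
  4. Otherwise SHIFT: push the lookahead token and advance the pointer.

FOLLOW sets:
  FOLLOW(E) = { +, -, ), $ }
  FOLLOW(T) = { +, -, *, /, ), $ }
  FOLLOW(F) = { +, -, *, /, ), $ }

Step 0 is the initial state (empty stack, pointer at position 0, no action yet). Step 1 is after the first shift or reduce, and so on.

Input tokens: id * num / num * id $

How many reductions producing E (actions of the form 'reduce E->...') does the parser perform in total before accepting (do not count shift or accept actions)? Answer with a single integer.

Step 1: shift id. Stack=[id] ptr=1 lookahead=* remaining=[* num / num * id $]
Step 2: reduce F->id. Stack=[F] ptr=1 lookahead=* remaining=[* num / num * id $]
Step 3: reduce T->F. Stack=[T] ptr=1 lookahead=* remaining=[* num / num * id $]
Step 4: shift *. Stack=[T *] ptr=2 lookahead=num remaining=[num / num * id $]
Step 5: shift num. Stack=[T * num] ptr=3 lookahead=/ remaining=[/ num * id $]
Step 6: reduce F->num. Stack=[T * F] ptr=3 lookahead=/ remaining=[/ num * id $]
Step 7: reduce T->T * F. Stack=[T] ptr=3 lookahead=/ remaining=[/ num * id $]
Step 8: shift /. Stack=[T /] ptr=4 lookahead=num remaining=[num * id $]
Step 9: shift num. Stack=[T / num] ptr=5 lookahead=* remaining=[* id $]
Step 10: reduce F->num. Stack=[T / F] ptr=5 lookahead=* remaining=[* id $]
Step 11: reduce T->T / F. Stack=[T] ptr=5 lookahead=* remaining=[* id $]
Step 12: shift *. Stack=[T *] ptr=6 lookahead=id remaining=[id $]
Step 13: shift id. Stack=[T * id] ptr=7 lookahead=$ remaining=[$]
Step 14: reduce F->id. Stack=[T * F] ptr=7 lookahead=$ remaining=[$]
Step 15: reduce T->T * F. Stack=[T] ptr=7 lookahead=$ remaining=[$]
Step 16: reduce E->T. Stack=[E] ptr=7 lookahead=$ remaining=[$]
Step 17: accept. Stack=[E] ptr=7 lookahead=$ remaining=[$]

Answer: 1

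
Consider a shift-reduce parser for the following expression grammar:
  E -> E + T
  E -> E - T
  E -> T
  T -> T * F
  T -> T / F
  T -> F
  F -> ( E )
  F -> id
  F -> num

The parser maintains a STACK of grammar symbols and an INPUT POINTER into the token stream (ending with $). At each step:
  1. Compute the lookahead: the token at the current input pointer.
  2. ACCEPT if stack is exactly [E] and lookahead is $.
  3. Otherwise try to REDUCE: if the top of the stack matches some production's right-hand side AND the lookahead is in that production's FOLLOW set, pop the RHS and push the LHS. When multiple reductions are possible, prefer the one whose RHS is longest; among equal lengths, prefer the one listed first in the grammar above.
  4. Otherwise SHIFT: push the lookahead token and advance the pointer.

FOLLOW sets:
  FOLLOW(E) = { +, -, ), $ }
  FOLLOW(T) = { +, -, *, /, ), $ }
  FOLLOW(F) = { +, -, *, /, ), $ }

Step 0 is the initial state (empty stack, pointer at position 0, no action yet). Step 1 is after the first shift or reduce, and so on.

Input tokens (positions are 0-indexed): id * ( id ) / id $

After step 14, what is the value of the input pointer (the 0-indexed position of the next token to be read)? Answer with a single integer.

Step 1: shift id. Stack=[id] ptr=1 lookahead=* remaining=[* ( id ) / id $]
Step 2: reduce F->id. Stack=[F] ptr=1 lookahead=* remaining=[* ( id ) / id $]
Step 3: reduce T->F. Stack=[T] ptr=1 lookahead=* remaining=[* ( id ) / id $]
Step 4: shift *. Stack=[T *] ptr=2 lookahead=( remaining=[( id ) / id $]
Step 5: shift (. Stack=[T * (] ptr=3 lookahead=id remaining=[id ) / id $]
Step 6: shift id. Stack=[T * ( id] ptr=4 lookahead=) remaining=[) / id $]
Step 7: reduce F->id. Stack=[T * ( F] ptr=4 lookahead=) remaining=[) / id $]
Step 8: reduce T->F. Stack=[T * ( T] ptr=4 lookahead=) remaining=[) / id $]
Step 9: reduce E->T. Stack=[T * ( E] ptr=4 lookahead=) remaining=[) / id $]
Step 10: shift ). Stack=[T * ( E )] ptr=5 lookahead=/ remaining=[/ id $]
Step 11: reduce F->( E ). Stack=[T * F] ptr=5 lookahead=/ remaining=[/ id $]
Step 12: reduce T->T * F. Stack=[T] ptr=5 lookahead=/ remaining=[/ id $]
Step 13: shift /. Stack=[T /] ptr=6 lookahead=id remaining=[id $]
Step 14: shift id. Stack=[T / id] ptr=7 lookahead=$ remaining=[$]

Answer: 7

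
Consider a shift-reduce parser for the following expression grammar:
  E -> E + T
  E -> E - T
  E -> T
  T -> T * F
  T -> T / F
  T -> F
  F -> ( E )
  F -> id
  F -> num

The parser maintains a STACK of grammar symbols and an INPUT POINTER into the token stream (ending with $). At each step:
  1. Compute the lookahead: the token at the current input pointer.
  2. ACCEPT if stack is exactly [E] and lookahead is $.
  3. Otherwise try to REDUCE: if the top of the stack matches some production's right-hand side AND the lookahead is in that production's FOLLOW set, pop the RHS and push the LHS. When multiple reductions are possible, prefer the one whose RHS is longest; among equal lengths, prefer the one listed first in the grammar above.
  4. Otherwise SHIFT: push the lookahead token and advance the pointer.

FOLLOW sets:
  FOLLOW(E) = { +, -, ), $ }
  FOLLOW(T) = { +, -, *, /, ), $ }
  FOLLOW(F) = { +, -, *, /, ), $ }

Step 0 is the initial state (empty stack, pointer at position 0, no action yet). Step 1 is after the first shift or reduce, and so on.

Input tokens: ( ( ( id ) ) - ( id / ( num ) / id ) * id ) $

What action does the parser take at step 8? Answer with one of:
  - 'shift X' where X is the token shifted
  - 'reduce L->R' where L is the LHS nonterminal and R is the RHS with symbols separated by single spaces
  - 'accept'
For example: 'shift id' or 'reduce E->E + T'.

Step 1: shift (. Stack=[(] ptr=1 lookahead=( remaining=[( ( id ) ) - ( id / ( num ) / id ) * id ) $]
Step 2: shift (. Stack=[( (] ptr=2 lookahead=( remaining=[( id ) ) - ( id / ( num ) / id ) * id ) $]
Step 3: shift (. Stack=[( ( (] ptr=3 lookahead=id remaining=[id ) ) - ( id / ( num ) / id ) * id ) $]
Step 4: shift id. Stack=[( ( ( id] ptr=4 lookahead=) remaining=[) ) - ( id / ( num ) / id ) * id ) $]
Step 5: reduce F->id. Stack=[( ( ( F] ptr=4 lookahead=) remaining=[) ) - ( id / ( num ) / id ) * id ) $]
Step 6: reduce T->F. Stack=[( ( ( T] ptr=4 lookahead=) remaining=[) ) - ( id / ( num ) / id ) * id ) $]
Step 7: reduce E->T. Stack=[( ( ( E] ptr=4 lookahead=) remaining=[) ) - ( id / ( num ) / id ) * id ) $]
Step 8: shift ). Stack=[( ( ( E )] ptr=5 lookahead=) remaining=[) - ( id / ( num ) / id ) * id ) $]

Answer: shift )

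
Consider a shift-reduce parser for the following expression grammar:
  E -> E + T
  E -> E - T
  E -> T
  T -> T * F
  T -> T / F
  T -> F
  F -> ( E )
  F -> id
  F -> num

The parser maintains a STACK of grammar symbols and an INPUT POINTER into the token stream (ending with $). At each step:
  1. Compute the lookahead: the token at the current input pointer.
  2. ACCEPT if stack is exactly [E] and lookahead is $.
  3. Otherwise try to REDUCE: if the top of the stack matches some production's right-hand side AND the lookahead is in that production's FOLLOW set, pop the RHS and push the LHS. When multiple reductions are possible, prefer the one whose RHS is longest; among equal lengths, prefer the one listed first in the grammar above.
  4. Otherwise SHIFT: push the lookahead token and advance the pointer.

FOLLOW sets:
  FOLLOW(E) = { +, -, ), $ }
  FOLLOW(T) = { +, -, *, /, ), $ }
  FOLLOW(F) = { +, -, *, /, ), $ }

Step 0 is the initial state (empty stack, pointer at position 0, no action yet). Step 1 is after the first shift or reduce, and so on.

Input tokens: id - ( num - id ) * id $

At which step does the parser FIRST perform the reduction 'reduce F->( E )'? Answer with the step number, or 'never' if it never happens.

Answer: 17

Derivation:
Step 1: shift id. Stack=[id] ptr=1 lookahead=- remaining=[- ( num - id ) * id $]
Step 2: reduce F->id. Stack=[F] ptr=1 lookahead=- remaining=[- ( num - id ) * id $]
Step 3: reduce T->F. Stack=[T] ptr=1 lookahead=- remaining=[- ( num - id ) * id $]
Step 4: reduce E->T. Stack=[E] ptr=1 lookahead=- remaining=[- ( num - id ) * id $]
Step 5: shift -. Stack=[E -] ptr=2 lookahead=( remaining=[( num - id ) * id $]
Step 6: shift (. Stack=[E - (] ptr=3 lookahead=num remaining=[num - id ) * id $]
Step 7: shift num. Stack=[E - ( num] ptr=4 lookahead=- remaining=[- id ) * id $]
Step 8: reduce F->num. Stack=[E - ( F] ptr=4 lookahead=- remaining=[- id ) * id $]
Step 9: reduce T->F. Stack=[E - ( T] ptr=4 lookahead=- remaining=[- id ) * id $]
Step 10: reduce E->T. Stack=[E - ( E] ptr=4 lookahead=- remaining=[- id ) * id $]
Step 11: shift -. Stack=[E - ( E -] ptr=5 lookahead=id remaining=[id ) * id $]
Step 12: shift id. Stack=[E - ( E - id] ptr=6 lookahead=) remaining=[) * id $]
Step 13: reduce F->id. Stack=[E - ( E - F] ptr=6 lookahead=) remaining=[) * id $]
Step 14: reduce T->F. Stack=[E - ( E - T] ptr=6 lookahead=) remaining=[) * id $]
Step 15: reduce E->E - T. Stack=[E - ( E] ptr=6 lookahead=) remaining=[) * id $]
Step 16: shift ). Stack=[E - ( E )] ptr=7 lookahead=* remaining=[* id $]
Step 17: reduce F->( E ). Stack=[E - F] ptr=7 lookahead=* remaining=[* id $]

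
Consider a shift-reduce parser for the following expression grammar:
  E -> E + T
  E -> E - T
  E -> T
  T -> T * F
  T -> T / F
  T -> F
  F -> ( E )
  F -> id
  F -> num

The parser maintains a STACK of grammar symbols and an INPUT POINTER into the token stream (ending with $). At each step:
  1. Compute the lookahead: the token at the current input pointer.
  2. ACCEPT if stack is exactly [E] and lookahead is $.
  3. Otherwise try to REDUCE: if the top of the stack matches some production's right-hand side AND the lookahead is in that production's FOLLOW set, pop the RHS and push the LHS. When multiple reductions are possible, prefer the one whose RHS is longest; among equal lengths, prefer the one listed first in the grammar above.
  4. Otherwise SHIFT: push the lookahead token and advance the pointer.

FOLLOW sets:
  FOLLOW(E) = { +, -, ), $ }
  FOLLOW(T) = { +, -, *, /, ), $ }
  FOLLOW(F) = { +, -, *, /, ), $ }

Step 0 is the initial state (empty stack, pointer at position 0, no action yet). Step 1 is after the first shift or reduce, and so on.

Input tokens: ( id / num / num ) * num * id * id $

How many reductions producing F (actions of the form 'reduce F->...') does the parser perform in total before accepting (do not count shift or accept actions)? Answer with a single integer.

Answer: 7

Derivation:
Step 1: shift (. Stack=[(] ptr=1 lookahead=id remaining=[id / num / num ) * num * id * id $]
Step 2: shift id. Stack=[( id] ptr=2 lookahead=/ remaining=[/ num / num ) * num * id * id $]
Step 3: reduce F->id. Stack=[( F] ptr=2 lookahead=/ remaining=[/ num / num ) * num * id * id $]
Step 4: reduce T->F. Stack=[( T] ptr=2 lookahead=/ remaining=[/ num / num ) * num * id * id $]
Step 5: shift /. Stack=[( T /] ptr=3 lookahead=num remaining=[num / num ) * num * id * id $]
Step 6: shift num. Stack=[( T / num] ptr=4 lookahead=/ remaining=[/ num ) * num * id * id $]
Step 7: reduce F->num. Stack=[( T / F] ptr=4 lookahead=/ remaining=[/ num ) * num * id * id $]
Step 8: reduce T->T / F. Stack=[( T] ptr=4 lookahead=/ remaining=[/ num ) * num * id * id $]
Step 9: shift /. Stack=[( T /] ptr=5 lookahead=num remaining=[num ) * num * id * id $]
Step 10: shift num. Stack=[( T / num] ptr=6 lookahead=) remaining=[) * num * id * id $]
Step 11: reduce F->num. Stack=[( T / F] ptr=6 lookahead=) remaining=[) * num * id * id $]
Step 12: reduce T->T / F. Stack=[( T] ptr=6 lookahead=) remaining=[) * num * id * id $]
Step 13: reduce E->T. Stack=[( E] ptr=6 lookahead=) remaining=[) * num * id * id $]
Step 14: shift ). Stack=[( E )] ptr=7 lookahead=* remaining=[* num * id * id $]
Step 15: reduce F->( E ). Stack=[F] ptr=7 lookahead=* remaining=[* num * id * id $]
Step 16: reduce T->F. Stack=[T] ptr=7 lookahead=* remaining=[* num * id * id $]
Step 17: shift *. Stack=[T *] ptr=8 lookahead=num remaining=[num * id * id $]
Step 18: shift num. Stack=[T * num] ptr=9 lookahead=* remaining=[* id * id $]
Step 19: reduce F->num. Stack=[T * F] ptr=9 lookahead=* remaining=[* id * id $]
Step 20: reduce T->T * F. Stack=[T] ptr=9 lookahead=* remaining=[* id * id $]
Step 21: shift *. Stack=[T *] ptr=10 lookahead=id remaining=[id * id $]
Step 22: shift id. Stack=[T * id] ptr=11 lookahead=* remaining=[* id $]
Step 23: reduce F->id. Stack=[T * F] ptr=11 lookahead=* remaining=[* id $]
Step 24: reduce T->T * F. Stack=[T] ptr=11 lookahead=* remaining=[* id $]
Step 25: shift *. Stack=[T *] ptr=12 lookahead=id remaining=[id $]
Step 26: shift id. Stack=[T * id] ptr=13 lookahead=$ remaining=[$]
Step 27: reduce F->id. Stack=[T * F] ptr=13 lookahead=$ remaining=[$]
Step 28: reduce T->T * F. Stack=[T] ptr=13 lookahead=$ remaining=[$]
Step 29: reduce E->T. Stack=[E] ptr=13 lookahead=$ remaining=[$]
Step 30: accept. Stack=[E] ptr=13 lookahead=$ remaining=[$]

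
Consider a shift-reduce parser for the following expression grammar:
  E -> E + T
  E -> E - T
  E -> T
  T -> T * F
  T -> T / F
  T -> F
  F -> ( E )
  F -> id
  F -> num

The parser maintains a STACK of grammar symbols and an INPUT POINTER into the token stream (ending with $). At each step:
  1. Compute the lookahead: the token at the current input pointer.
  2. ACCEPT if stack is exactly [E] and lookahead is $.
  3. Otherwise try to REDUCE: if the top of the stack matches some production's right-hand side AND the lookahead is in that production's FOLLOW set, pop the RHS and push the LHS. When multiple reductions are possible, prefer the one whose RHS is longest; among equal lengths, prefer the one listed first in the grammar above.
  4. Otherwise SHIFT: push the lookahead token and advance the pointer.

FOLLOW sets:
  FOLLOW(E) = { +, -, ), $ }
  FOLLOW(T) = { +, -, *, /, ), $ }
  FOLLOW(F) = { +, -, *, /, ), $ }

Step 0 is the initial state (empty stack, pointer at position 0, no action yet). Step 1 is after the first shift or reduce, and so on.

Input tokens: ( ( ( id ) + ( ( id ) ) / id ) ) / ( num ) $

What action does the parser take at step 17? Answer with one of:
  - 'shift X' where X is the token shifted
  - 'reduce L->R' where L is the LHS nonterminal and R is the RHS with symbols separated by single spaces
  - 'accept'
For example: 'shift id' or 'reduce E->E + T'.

Step 1: shift (. Stack=[(] ptr=1 lookahead=( remaining=[( ( id ) + ( ( id ) ) / id ) ) / ( num ) $]
Step 2: shift (. Stack=[( (] ptr=2 lookahead=( remaining=[( id ) + ( ( id ) ) / id ) ) / ( num ) $]
Step 3: shift (. Stack=[( ( (] ptr=3 lookahead=id remaining=[id ) + ( ( id ) ) / id ) ) / ( num ) $]
Step 4: shift id. Stack=[( ( ( id] ptr=4 lookahead=) remaining=[) + ( ( id ) ) / id ) ) / ( num ) $]
Step 5: reduce F->id. Stack=[( ( ( F] ptr=4 lookahead=) remaining=[) + ( ( id ) ) / id ) ) / ( num ) $]
Step 6: reduce T->F. Stack=[( ( ( T] ptr=4 lookahead=) remaining=[) + ( ( id ) ) / id ) ) / ( num ) $]
Step 7: reduce E->T. Stack=[( ( ( E] ptr=4 lookahead=) remaining=[) + ( ( id ) ) / id ) ) / ( num ) $]
Step 8: shift ). Stack=[( ( ( E )] ptr=5 lookahead=+ remaining=[+ ( ( id ) ) / id ) ) / ( num ) $]
Step 9: reduce F->( E ). Stack=[( ( F] ptr=5 lookahead=+ remaining=[+ ( ( id ) ) / id ) ) / ( num ) $]
Step 10: reduce T->F. Stack=[( ( T] ptr=5 lookahead=+ remaining=[+ ( ( id ) ) / id ) ) / ( num ) $]
Step 11: reduce E->T. Stack=[( ( E] ptr=5 lookahead=+ remaining=[+ ( ( id ) ) / id ) ) / ( num ) $]
Step 12: shift +. Stack=[( ( E +] ptr=6 lookahead=( remaining=[( ( id ) ) / id ) ) / ( num ) $]
Step 13: shift (. Stack=[( ( E + (] ptr=7 lookahead=( remaining=[( id ) ) / id ) ) / ( num ) $]
Step 14: shift (. Stack=[( ( E + ( (] ptr=8 lookahead=id remaining=[id ) ) / id ) ) / ( num ) $]
Step 15: shift id. Stack=[( ( E + ( ( id] ptr=9 lookahead=) remaining=[) ) / id ) ) / ( num ) $]
Step 16: reduce F->id. Stack=[( ( E + ( ( F] ptr=9 lookahead=) remaining=[) ) / id ) ) / ( num ) $]
Step 17: reduce T->F. Stack=[( ( E + ( ( T] ptr=9 lookahead=) remaining=[) ) / id ) ) / ( num ) $]

Answer: reduce T->F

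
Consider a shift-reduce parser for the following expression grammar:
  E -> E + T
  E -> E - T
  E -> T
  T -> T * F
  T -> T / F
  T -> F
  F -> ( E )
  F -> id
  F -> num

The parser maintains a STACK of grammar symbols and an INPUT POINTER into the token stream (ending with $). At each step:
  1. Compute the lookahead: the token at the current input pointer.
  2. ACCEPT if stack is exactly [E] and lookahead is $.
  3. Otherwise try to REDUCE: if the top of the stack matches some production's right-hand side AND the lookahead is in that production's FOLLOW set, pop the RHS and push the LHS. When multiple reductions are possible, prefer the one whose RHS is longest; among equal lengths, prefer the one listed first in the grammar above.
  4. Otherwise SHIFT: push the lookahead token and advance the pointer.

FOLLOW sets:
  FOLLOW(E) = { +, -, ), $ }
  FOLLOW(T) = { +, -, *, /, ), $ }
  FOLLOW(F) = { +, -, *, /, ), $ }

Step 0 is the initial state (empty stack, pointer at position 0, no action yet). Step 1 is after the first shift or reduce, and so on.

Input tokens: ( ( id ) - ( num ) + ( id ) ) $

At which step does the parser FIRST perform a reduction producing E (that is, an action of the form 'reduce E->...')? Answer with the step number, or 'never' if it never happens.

Answer: 6

Derivation:
Step 1: shift (. Stack=[(] ptr=1 lookahead=( remaining=[( id ) - ( num ) + ( id ) ) $]
Step 2: shift (. Stack=[( (] ptr=2 lookahead=id remaining=[id ) - ( num ) + ( id ) ) $]
Step 3: shift id. Stack=[( ( id] ptr=3 lookahead=) remaining=[) - ( num ) + ( id ) ) $]
Step 4: reduce F->id. Stack=[( ( F] ptr=3 lookahead=) remaining=[) - ( num ) + ( id ) ) $]
Step 5: reduce T->F. Stack=[( ( T] ptr=3 lookahead=) remaining=[) - ( num ) + ( id ) ) $]
Step 6: reduce E->T. Stack=[( ( E] ptr=3 lookahead=) remaining=[) - ( num ) + ( id ) ) $]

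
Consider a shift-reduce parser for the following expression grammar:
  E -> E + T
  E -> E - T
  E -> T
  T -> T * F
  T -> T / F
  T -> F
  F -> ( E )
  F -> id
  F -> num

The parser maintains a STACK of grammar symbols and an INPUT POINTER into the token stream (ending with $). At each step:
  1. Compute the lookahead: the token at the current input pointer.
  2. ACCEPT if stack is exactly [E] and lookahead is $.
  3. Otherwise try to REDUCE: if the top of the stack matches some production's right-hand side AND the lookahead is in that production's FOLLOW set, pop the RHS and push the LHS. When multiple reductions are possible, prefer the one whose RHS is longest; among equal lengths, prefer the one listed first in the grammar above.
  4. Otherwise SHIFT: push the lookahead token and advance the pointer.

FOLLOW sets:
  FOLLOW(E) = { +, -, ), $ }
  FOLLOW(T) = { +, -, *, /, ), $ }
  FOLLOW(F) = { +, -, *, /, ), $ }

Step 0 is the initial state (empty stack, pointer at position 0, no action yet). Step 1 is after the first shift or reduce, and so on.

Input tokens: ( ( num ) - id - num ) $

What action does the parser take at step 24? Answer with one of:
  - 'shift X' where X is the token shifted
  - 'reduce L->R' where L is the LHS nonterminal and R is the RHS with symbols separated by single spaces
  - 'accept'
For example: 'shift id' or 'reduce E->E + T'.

Answer: reduce E->T

Derivation:
Step 1: shift (. Stack=[(] ptr=1 lookahead=( remaining=[( num ) - id - num ) $]
Step 2: shift (. Stack=[( (] ptr=2 lookahead=num remaining=[num ) - id - num ) $]
Step 3: shift num. Stack=[( ( num] ptr=3 lookahead=) remaining=[) - id - num ) $]
Step 4: reduce F->num. Stack=[( ( F] ptr=3 lookahead=) remaining=[) - id - num ) $]
Step 5: reduce T->F. Stack=[( ( T] ptr=3 lookahead=) remaining=[) - id - num ) $]
Step 6: reduce E->T. Stack=[( ( E] ptr=3 lookahead=) remaining=[) - id - num ) $]
Step 7: shift ). Stack=[( ( E )] ptr=4 lookahead=- remaining=[- id - num ) $]
Step 8: reduce F->( E ). Stack=[( F] ptr=4 lookahead=- remaining=[- id - num ) $]
Step 9: reduce T->F. Stack=[( T] ptr=4 lookahead=- remaining=[- id - num ) $]
Step 10: reduce E->T. Stack=[( E] ptr=4 lookahead=- remaining=[- id - num ) $]
Step 11: shift -. Stack=[( E -] ptr=5 lookahead=id remaining=[id - num ) $]
Step 12: shift id. Stack=[( E - id] ptr=6 lookahead=- remaining=[- num ) $]
Step 13: reduce F->id. Stack=[( E - F] ptr=6 lookahead=- remaining=[- num ) $]
Step 14: reduce T->F. Stack=[( E - T] ptr=6 lookahead=- remaining=[- num ) $]
Step 15: reduce E->E - T. Stack=[( E] ptr=6 lookahead=- remaining=[- num ) $]
Step 16: shift -. Stack=[( E -] ptr=7 lookahead=num remaining=[num ) $]
Step 17: shift num. Stack=[( E - num] ptr=8 lookahead=) remaining=[) $]
Step 18: reduce F->num. Stack=[( E - F] ptr=8 lookahead=) remaining=[) $]
Step 19: reduce T->F. Stack=[( E - T] ptr=8 lookahead=) remaining=[) $]
Step 20: reduce E->E - T. Stack=[( E] ptr=8 lookahead=) remaining=[) $]
Step 21: shift ). Stack=[( E )] ptr=9 lookahead=$ remaining=[$]
Step 22: reduce F->( E ). Stack=[F] ptr=9 lookahead=$ remaining=[$]
Step 23: reduce T->F. Stack=[T] ptr=9 lookahead=$ remaining=[$]
Step 24: reduce E->T. Stack=[E] ptr=9 lookahead=$ remaining=[$]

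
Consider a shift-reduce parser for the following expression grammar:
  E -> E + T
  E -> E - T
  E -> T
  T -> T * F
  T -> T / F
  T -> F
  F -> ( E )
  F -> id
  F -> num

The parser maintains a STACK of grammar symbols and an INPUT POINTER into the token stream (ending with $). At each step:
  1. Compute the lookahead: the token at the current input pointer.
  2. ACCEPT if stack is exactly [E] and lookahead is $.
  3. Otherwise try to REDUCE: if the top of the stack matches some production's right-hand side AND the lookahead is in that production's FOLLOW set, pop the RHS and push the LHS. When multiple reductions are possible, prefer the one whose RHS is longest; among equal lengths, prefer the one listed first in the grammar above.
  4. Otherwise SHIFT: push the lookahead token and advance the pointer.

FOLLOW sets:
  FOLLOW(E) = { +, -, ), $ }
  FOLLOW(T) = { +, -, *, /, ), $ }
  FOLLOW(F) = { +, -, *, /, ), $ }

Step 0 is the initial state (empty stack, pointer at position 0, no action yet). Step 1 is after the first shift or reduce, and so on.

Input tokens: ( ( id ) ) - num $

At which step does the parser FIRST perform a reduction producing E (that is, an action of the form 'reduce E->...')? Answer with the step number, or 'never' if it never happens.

Step 1: shift (. Stack=[(] ptr=1 lookahead=( remaining=[( id ) ) - num $]
Step 2: shift (. Stack=[( (] ptr=2 lookahead=id remaining=[id ) ) - num $]
Step 3: shift id. Stack=[( ( id] ptr=3 lookahead=) remaining=[) ) - num $]
Step 4: reduce F->id. Stack=[( ( F] ptr=3 lookahead=) remaining=[) ) - num $]
Step 5: reduce T->F. Stack=[( ( T] ptr=3 lookahead=) remaining=[) ) - num $]
Step 6: reduce E->T. Stack=[( ( E] ptr=3 lookahead=) remaining=[) ) - num $]

Answer: 6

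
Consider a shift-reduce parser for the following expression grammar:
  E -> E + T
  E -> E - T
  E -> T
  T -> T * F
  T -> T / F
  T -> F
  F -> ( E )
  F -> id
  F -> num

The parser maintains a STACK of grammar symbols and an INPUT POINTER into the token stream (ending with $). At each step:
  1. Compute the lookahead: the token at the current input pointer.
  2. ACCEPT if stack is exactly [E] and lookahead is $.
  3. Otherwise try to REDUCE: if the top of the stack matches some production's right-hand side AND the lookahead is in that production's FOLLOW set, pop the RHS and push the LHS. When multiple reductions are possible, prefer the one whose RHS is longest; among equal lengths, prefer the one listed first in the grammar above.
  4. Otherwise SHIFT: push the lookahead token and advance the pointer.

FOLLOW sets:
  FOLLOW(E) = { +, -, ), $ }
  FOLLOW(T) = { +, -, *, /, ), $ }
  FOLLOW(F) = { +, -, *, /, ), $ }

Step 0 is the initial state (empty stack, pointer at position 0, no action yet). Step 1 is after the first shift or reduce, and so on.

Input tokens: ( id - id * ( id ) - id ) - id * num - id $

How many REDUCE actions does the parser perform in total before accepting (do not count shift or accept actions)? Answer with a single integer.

Step 1: shift (. Stack=[(] ptr=1 lookahead=id remaining=[id - id * ( id ) - id ) - id * num - id $]
Step 2: shift id. Stack=[( id] ptr=2 lookahead=- remaining=[- id * ( id ) - id ) - id * num - id $]
Step 3: reduce F->id. Stack=[( F] ptr=2 lookahead=- remaining=[- id * ( id ) - id ) - id * num - id $]
Step 4: reduce T->F. Stack=[( T] ptr=2 lookahead=- remaining=[- id * ( id ) - id ) - id * num - id $]
Step 5: reduce E->T. Stack=[( E] ptr=2 lookahead=- remaining=[- id * ( id ) - id ) - id * num - id $]
Step 6: shift -. Stack=[( E -] ptr=3 lookahead=id remaining=[id * ( id ) - id ) - id * num - id $]
Step 7: shift id. Stack=[( E - id] ptr=4 lookahead=* remaining=[* ( id ) - id ) - id * num - id $]
Step 8: reduce F->id. Stack=[( E - F] ptr=4 lookahead=* remaining=[* ( id ) - id ) - id * num - id $]
Step 9: reduce T->F. Stack=[( E - T] ptr=4 lookahead=* remaining=[* ( id ) - id ) - id * num - id $]
Step 10: shift *. Stack=[( E - T *] ptr=5 lookahead=( remaining=[( id ) - id ) - id * num - id $]
Step 11: shift (. Stack=[( E - T * (] ptr=6 lookahead=id remaining=[id ) - id ) - id * num - id $]
Step 12: shift id. Stack=[( E - T * ( id] ptr=7 lookahead=) remaining=[) - id ) - id * num - id $]
Step 13: reduce F->id. Stack=[( E - T * ( F] ptr=7 lookahead=) remaining=[) - id ) - id * num - id $]
Step 14: reduce T->F. Stack=[( E - T * ( T] ptr=7 lookahead=) remaining=[) - id ) - id * num - id $]
Step 15: reduce E->T. Stack=[( E - T * ( E] ptr=7 lookahead=) remaining=[) - id ) - id * num - id $]
Step 16: shift ). Stack=[( E - T * ( E )] ptr=8 lookahead=- remaining=[- id ) - id * num - id $]
Step 17: reduce F->( E ). Stack=[( E - T * F] ptr=8 lookahead=- remaining=[- id ) - id * num - id $]
Step 18: reduce T->T * F. Stack=[( E - T] ptr=8 lookahead=- remaining=[- id ) - id * num - id $]
Step 19: reduce E->E - T. Stack=[( E] ptr=8 lookahead=- remaining=[- id ) - id * num - id $]
Step 20: shift -. Stack=[( E -] ptr=9 lookahead=id remaining=[id ) - id * num - id $]
Step 21: shift id. Stack=[( E - id] ptr=10 lookahead=) remaining=[) - id * num - id $]
Step 22: reduce F->id. Stack=[( E - F] ptr=10 lookahead=) remaining=[) - id * num - id $]
Step 23: reduce T->F. Stack=[( E - T] ptr=10 lookahead=) remaining=[) - id * num - id $]
Step 24: reduce E->E - T. Stack=[( E] ptr=10 lookahead=) remaining=[) - id * num - id $]
Step 25: shift ). Stack=[( E )] ptr=11 lookahead=- remaining=[- id * num - id $]
Step 26: reduce F->( E ). Stack=[F] ptr=11 lookahead=- remaining=[- id * num - id $]
Step 27: reduce T->F. Stack=[T] ptr=11 lookahead=- remaining=[- id * num - id $]
Step 28: reduce E->T. Stack=[E] ptr=11 lookahead=- remaining=[- id * num - id $]
Step 29: shift -. Stack=[E -] ptr=12 lookahead=id remaining=[id * num - id $]
Step 30: shift id. Stack=[E - id] ptr=13 lookahead=* remaining=[* num - id $]
Step 31: reduce F->id. Stack=[E - F] ptr=13 lookahead=* remaining=[* num - id $]
Step 32: reduce T->F. Stack=[E - T] ptr=13 lookahead=* remaining=[* num - id $]
Step 33: shift *. Stack=[E - T *] ptr=14 lookahead=num remaining=[num - id $]
Step 34: shift num. Stack=[E - T * num] ptr=15 lookahead=- remaining=[- id $]
Step 35: reduce F->num. Stack=[E - T * F] ptr=15 lookahead=- remaining=[- id $]
Step 36: reduce T->T * F. Stack=[E - T] ptr=15 lookahead=- remaining=[- id $]
Step 37: reduce E->E - T. Stack=[E] ptr=15 lookahead=- remaining=[- id $]
Step 38: shift -. Stack=[E -] ptr=16 lookahead=id remaining=[id $]
Step 39: shift id. Stack=[E - id] ptr=17 lookahead=$ remaining=[$]
Step 40: reduce F->id. Stack=[E - F] ptr=17 lookahead=$ remaining=[$]
Step 41: reduce T->F. Stack=[E - T] ptr=17 lookahead=$ remaining=[$]
Step 42: reduce E->E - T. Stack=[E] ptr=17 lookahead=$ remaining=[$]
Step 43: accept. Stack=[E] ptr=17 lookahead=$ remaining=[$]

Answer: 25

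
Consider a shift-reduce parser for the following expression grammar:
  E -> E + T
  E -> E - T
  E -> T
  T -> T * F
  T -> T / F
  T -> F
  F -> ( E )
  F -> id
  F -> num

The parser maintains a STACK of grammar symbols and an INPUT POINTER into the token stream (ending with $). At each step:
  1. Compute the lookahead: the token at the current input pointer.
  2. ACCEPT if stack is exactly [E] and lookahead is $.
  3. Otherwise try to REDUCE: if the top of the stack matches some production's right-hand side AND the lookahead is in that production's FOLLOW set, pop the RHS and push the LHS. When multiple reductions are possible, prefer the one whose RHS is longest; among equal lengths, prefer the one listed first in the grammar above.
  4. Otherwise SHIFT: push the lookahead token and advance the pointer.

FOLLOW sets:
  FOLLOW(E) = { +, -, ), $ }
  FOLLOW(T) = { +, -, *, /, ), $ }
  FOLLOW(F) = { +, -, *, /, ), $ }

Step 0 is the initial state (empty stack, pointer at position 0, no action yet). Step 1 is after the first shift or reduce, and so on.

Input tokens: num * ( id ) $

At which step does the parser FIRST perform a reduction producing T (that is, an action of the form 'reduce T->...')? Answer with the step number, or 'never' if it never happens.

Step 1: shift num. Stack=[num] ptr=1 lookahead=* remaining=[* ( id ) $]
Step 2: reduce F->num. Stack=[F] ptr=1 lookahead=* remaining=[* ( id ) $]
Step 3: reduce T->F. Stack=[T] ptr=1 lookahead=* remaining=[* ( id ) $]

Answer: 3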